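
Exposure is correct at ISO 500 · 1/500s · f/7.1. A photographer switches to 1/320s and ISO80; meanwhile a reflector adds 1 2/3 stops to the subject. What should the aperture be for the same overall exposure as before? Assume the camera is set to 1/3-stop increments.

Scene light: 1 2/3 stops brighter.
Shutter speed: 1/500 → 1/400 → 1/320 — 2/3 stop longer (brighter).
ISO: 500 → 400 → 320 → 250 → 200 → 160 → 125 → 100 → 80 — 2 2/3 stops lower (darker).
Net so far: 1/3 stop darker. Aperture: f/7.1 → f/6.3.

f/6.3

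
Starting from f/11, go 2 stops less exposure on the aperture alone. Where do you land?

f/22

Aperture: f/11 → f/16 → f/22 — 2 stops narrower (darker).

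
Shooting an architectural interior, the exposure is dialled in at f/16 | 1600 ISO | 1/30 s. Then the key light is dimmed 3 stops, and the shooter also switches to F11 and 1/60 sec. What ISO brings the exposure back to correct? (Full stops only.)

ISO 12800

Scene light: 3 stops darker.
Aperture: f/16 → f/11 — 1 stop wider (brighter).
Shutter speed: 1/30 → 1/60 — 1 stop faster (darker).
Net so far: 3 stops darker. ISO: 1600 → 3200 → 6400 → 12800.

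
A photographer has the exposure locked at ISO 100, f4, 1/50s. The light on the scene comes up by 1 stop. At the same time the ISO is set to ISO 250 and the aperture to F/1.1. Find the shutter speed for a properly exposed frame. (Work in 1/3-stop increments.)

Scene light: 1 stop brighter.
ISO: 100 → 125 → 160 → 200 → 250 — 1 1/3 stops higher (brighter).
Aperture: f/4 → f/3.5 → f/3.2 → f/2.8 → f/2.5 → f/2.2 → f/2 → f/1.8 → f/1.6 → f/1.4 → f/1.2 → f/1.1 — 3 2/3 stops opened up (brighter).
Net so far: 6 stops brighter. Shutter speed: 1/50 → 1/60 → 1/80 → 1/100 → 1/125 → 1/160 → 1/200 → 1/250 → 1/320 → 1/400 → 1/500 → 1/640 → 1/800 → 1/1000 → 1/1250 → 1/1600 → 1/2000 → 1/2500 → 1/3200.

1/3200s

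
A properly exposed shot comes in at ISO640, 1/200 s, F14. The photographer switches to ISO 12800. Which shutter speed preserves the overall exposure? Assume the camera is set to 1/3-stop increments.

ISO: 640 → 800 → 1000 → 1250 → 1600 → 2000 → 2500 → 3200 → 4000 → 5000 → 6400 → 8000 → 10000 → 12800 — 4 1/3 stops raised (brighter).
Need 4 1/3 stops darker from the shutter speed: 1/200 → 1/250 → 1/320 → 1/400 → 1/500 → 1/640 → 1/800 → 1/1000 → 1/1250 → 1/1600 → 1/2000 → 1/2500 → 1/3200 → 1/4000.

1/4000s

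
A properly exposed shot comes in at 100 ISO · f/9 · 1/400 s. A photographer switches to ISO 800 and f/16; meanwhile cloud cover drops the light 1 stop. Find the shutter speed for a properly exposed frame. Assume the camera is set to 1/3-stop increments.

1/500s

Scene light: 1 stop darker.
ISO: 100 → 125 → 160 → 200 → 250 → 320 → 400 → 500 → 640 → 800 — 3 stops raised (brighter).
Aperture: f/9 → f/10 → f/11 → f/13 → f/14 → f/16 — 1 2/3 stops stopped down (darker).
Net so far: 1/3 stop brighter. Shutter speed: 1/400 → 1/500.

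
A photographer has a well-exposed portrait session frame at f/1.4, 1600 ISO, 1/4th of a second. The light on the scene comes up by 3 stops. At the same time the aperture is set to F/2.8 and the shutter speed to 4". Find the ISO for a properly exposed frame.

Scene light: 3 stops brighter.
Aperture: f/1.4 → f/2 → f/2.8 — 2 stops stopped down (darker).
Shutter speed: 1/4 → 1/2 → 1 → 2 → 4 — 4 stops longer (brighter).
Net so far: 5 stops brighter. ISO: 1600 → 800 → 400 → 200 → 100 → 50.

ISO 50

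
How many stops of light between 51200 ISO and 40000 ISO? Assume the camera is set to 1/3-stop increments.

51200 → 40000 — count the steps: 1 third-stops = 1/3 stop.

1/3 stop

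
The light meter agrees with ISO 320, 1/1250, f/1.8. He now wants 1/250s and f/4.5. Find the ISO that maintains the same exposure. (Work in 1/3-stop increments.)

ISO 400

Shutter speed: 1/1250 → 1/1000 → 1/800 → 1/640 → 1/500 → 1/400 → 1/320 → 1/250 — 2 1/3 stops longer (brighter).
Aperture: f/1.8 → f/2 → f/2.2 → f/2.5 → f/2.8 → f/3.2 → f/3.5 → f/4 → f/4.5 — 2 2/3 stops stopped down (darker).
Net change so far: 1/3 stop darker. Offset with the ISO: 320 → 400.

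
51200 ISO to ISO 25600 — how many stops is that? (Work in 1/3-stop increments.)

51200 → 40000 → 32000 → 25600 — count the steps: 3 third-stops = 1 stop.

1 stop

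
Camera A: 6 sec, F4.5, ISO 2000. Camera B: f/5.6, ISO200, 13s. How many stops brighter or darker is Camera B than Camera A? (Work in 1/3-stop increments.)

Aperture: f/4.5 → f/5 → f/5.6 — 2/3 stop stopped down (darker).
Shutter speed: 6 → 8 → 10 → 13 — 1 stop slower (brighter).
ISO: 2000 → 1600 → 1250 → 1000 → 800 → 640 → 500 → 400 → 320 → 250 → 200 — 3 1/3 stops dropped (darker).
Net: −2/3 +1 −3 1/3 = −3 stops.

3 stops darker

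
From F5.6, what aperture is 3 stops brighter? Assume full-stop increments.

Aperture: f/5.6 → f/4 → f/2.8 → f/2 — 3 stops wider (brighter).

f/2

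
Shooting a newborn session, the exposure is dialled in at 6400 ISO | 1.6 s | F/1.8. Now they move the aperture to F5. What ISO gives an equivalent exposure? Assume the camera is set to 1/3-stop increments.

ISO 51200

Aperture: f/1.8 → f/2 → f/2.2 → f/2.5 → f/2.8 → f/3.2 → f/3.5 → f/4 → f/4.5 → f/5 — 3 stops narrower (darker).
Need 3 stops brighter from the ISO: 6400 → 8000 → 10000 → 12800 → 16000 → 20000 → 25600 → 32000 → 40000 → 51200.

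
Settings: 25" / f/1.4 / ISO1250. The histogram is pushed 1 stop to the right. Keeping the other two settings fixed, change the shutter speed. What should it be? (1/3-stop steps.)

Overexposed by 1 stop → need 1 stop darker.
Shutter speed: 25 → 20 → 15 → 13.

13 s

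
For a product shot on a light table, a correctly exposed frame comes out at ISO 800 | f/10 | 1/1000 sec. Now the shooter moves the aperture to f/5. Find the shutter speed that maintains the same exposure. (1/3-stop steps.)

1/4000s

Aperture: f/10 → f/9 → f/8 → f/7.1 → f/6.3 → f/5.6 → f/5 — 2 stops opened up (brighter).
Need 2 stops darker from the shutter speed: 1/1000 → 1/1250 → 1/1600 → 1/2000 → 1/2500 → 1/3200 → 1/4000.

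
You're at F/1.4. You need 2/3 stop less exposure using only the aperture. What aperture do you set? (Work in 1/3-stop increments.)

Aperture: f/1.4 → f/1.6 → f/1.8 — 2/3 stop smaller aperture (darker).

f/1.8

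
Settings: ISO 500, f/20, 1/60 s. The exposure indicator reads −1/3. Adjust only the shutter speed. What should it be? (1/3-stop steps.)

1/50s

Underexposed by 1/3 stop → need 1/3 stop brighter.
Shutter speed: 1/60 → 1/50.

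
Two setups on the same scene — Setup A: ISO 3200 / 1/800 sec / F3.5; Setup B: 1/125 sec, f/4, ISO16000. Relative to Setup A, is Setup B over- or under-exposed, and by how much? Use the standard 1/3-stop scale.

4 2/3 stops brighter

Aperture: f/3.5 → f/4 — 1/3 stop smaller aperture (darker).
Shutter speed: 1/800 → 1/640 → 1/500 → 1/400 → 1/320 → 1/250 → 1/200 → 1/160 → 1/125 — 2 2/3 stops longer (brighter).
ISO: 3200 → 4000 → 5000 → 6400 → 8000 → 10000 → 12800 → 16000 — 2 1/3 stops raised (brighter).
Net: −1/3 +2 2/3 +2 1/3 = +4 2/3 stops.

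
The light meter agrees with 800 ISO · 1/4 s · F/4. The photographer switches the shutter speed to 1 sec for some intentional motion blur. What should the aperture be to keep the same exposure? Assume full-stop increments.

Shutter speed: 1/4 → 1/2 → 1 — 2 stops longer (brighter).
Need 2 stops darker from the aperture: f/4 → f/5.6 → f/8.

f/8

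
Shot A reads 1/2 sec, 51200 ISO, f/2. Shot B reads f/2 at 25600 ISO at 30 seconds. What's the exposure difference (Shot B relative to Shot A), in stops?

5 stops brighter

Aperture: unchanged.
Shutter speed: 1/2 → 1 → 2 → 4 → 8 → 15 → 30 — 6 stops slower (brighter).
ISO: 51200 → 25600 — 1 stop lower (darker).
Net: +6 −1 = +5 stops.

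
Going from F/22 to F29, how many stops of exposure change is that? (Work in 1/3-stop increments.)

2/3 stop

f/22 → f/25 → f/29 — count the steps: 2 third-stops = 2/3 stop.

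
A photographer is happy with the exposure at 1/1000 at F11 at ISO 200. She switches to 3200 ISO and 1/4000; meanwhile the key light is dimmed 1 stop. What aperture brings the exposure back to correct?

f/16

Scene light: 1 stop darker.
ISO: 200 → 400 → 800 → 1600 → 3200 — 4 stops raised (brighter).
Shutter speed: 1/1000 → 1/2000 → 1/4000 — 2 stops shorter (darker).
Net so far: 1 stop brighter. Aperture: f/11 → f/16.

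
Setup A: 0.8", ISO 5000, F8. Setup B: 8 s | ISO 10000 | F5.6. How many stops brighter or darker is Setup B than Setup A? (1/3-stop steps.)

5 1/3 stops brighter

Aperture: f/8 → f/7.1 → f/6.3 → f/5.6 — 1 stop opened up (brighter).
Shutter speed: 0.8 → 1 → 1.3 → 1.6 → 2 → 2.5 → 3.2 → 4 → 5 → 6 → 8 — 3 1/3 stops longer (brighter).
ISO: 5000 → 6400 → 8000 → 10000 — 1 stop raised (brighter).
Net: +1 +3 1/3 +1 = +5 1/3 stops.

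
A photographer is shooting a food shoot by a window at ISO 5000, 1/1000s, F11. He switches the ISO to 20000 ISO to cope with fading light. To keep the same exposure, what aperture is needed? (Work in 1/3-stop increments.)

f/22

ISO: 5000 → 6400 → 8000 → 10000 → 12800 → 16000 → 20000 — 2 stops raised (brighter).
Need 2 stops darker from the aperture: f/11 → f/13 → f/14 → f/16 → f/18 → f/20 → f/22.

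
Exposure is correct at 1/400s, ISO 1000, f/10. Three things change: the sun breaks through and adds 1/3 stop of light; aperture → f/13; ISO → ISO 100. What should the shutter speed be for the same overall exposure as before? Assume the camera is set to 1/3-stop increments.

1/30s

Scene light: 1/3 stop brighter.
Aperture: f/10 → f/11 → f/13 — 2/3 stop narrower (darker).
ISO: 1000 → 800 → 640 → 500 → 400 → 320 → 250 → 200 → 160 → 125 → 100 — 3 1/3 stops lower (darker).
Net so far: 3 2/3 stops darker. Shutter speed: 1/400 → 1/320 → 1/250 → 1/200 → 1/160 → 1/125 → 1/100 → 1/80 → 1/60 → 1/50 → 1/40 → 1/30.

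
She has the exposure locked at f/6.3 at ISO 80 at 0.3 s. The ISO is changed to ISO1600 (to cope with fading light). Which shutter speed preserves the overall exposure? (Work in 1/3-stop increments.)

1/60s

ISO: 80 → 100 → 125 → 160 → 200 → 250 → 320 → 400 → 500 → 640 → 800 → 1000 → 1250 → 1600 — 4 1/3 stops raised (brighter).
Need 4 1/3 stops darker from the shutter speed: 0.3 → 1/4 → 1/5 → 1/6 → 1/8 → 1/10 → 1/13 → 1/15 → 1/20 → 1/25 → 1/30 → 1/40 → 1/50 → 1/60.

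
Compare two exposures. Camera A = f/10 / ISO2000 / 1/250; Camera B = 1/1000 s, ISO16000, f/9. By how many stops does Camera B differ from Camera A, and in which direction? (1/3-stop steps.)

1 1/3 stops brighter

Aperture: f/10 → f/9 — 1/3 stop larger aperture (brighter).
Shutter speed: 1/250 → 1/320 → 1/400 → 1/500 → 1/640 → 1/800 → 1/1000 — 2 stops shorter (darker).
ISO: 2000 → 2500 → 3200 → 4000 → 5000 → 6400 → 8000 → 10000 → 12800 → 16000 — 3 stops higher (brighter).
Net: +1/3 −2 +3 = +1 1/3 stops.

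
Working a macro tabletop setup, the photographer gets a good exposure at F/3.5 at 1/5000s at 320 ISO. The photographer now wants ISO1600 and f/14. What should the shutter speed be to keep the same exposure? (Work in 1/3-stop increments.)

ISO: 320 → 400 → 500 → 640 → 800 → 1000 → 1250 → 1600 — 2 1/3 stops higher (brighter).
Aperture: f/3.5 → f/4 → f/4.5 → f/5 → f/5.6 → f/6.3 → f/7.1 → f/8 → f/9 → f/10 → f/11 → f/13 → f/14 — 4 stops smaller aperture (darker).
Net change so far: 1 2/3 stops darker. Offset with the shutter speed: 1/5000 → 1/4000 → 1/3200 → 1/2500 → 1/2000 → 1/1600.

1/1600s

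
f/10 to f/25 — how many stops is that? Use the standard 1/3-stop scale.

f/10 → f/11 → f/13 → f/14 → f/16 → f/18 → f/20 → f/22 → f/25 — count the steps: 8 third-stops = 2 2/3 stops.

2 2/3 stops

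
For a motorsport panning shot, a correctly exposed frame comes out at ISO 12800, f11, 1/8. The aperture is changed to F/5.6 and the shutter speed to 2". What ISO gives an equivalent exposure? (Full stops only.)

Aperture: f/11 → f/8 → f/5.6 — 2 stops wider (brighter).
Shutter speed: 1/8 → 1/4 → 1/2 → 1 → 2 — 4 stops slower (brighter).
Net change so far: 6 stops brighter. Offset with the ISO: 12800 → 6400 → 3200 → 1600 → 800 → 400 → 200.

ISO 200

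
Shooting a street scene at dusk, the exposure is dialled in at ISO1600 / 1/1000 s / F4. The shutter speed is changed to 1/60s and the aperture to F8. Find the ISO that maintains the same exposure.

ISO 400

Shutter speed: 1/1000 → 1/500 → 1/250 → 1/125 → 1/60 — 4 stops slower (brighter).
Aperture: f/4 → f/5.6 → f/8 — 2 stops smaller aperture (darker).
Net change so far: 2 stops brighter. Offset with the ISO: 1600 → 800 → 400.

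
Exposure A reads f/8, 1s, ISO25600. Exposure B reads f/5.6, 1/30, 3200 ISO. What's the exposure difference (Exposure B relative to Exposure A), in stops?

Aperture: f/8 → f/5.6 — 1 stop larger aperture (brighter).
Shutter speed: 1 → 1/2 → 1/4 → 1/8 → 1/15 → 1/30 — 5 stops faster (darker).
ISO: 25600 → 12800 → 6400 → 3200 — 3 stops dropped (darker).
Net: +1 −5 −3 = −7 stops.

7 stops darker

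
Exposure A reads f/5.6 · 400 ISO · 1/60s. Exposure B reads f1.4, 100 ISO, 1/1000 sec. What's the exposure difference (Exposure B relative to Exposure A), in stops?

2 stops darker

Aperture: f/5.6 → f/4 → f/2.8 → f/2 → f/1.4 — 4 stops larger aperture (brighter).
Shutter speed: 1/60 → 1/125 → 1/250 → 1/500 → 1/1000 — 4 stops faster (darker).
ISO: 400 → 200 → 100 — 2 stops lower (darker).
Net: +4 −4 −2 = −2 stops.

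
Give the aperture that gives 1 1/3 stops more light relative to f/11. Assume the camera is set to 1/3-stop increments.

Aperture: f/11 → f/10 → f/9 → f/8 → f/7.1 — 1 1/3 stops wider (brighter).

f/7.1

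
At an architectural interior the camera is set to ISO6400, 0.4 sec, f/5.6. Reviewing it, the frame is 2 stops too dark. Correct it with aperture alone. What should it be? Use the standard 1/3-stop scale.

Underexposed by 2 stops → need 2 stops brighter.
Aperture: f/5.6 → f/5 → f/4.5 → f/4 → f/3.5 → f/3.2 → f/2.8.

f/2.8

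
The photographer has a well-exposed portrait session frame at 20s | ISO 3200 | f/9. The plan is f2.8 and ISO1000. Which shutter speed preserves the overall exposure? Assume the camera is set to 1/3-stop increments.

6 s

Aperture: f/9 → f/8 → f/7.1 → f/6.3 → f/5.6 → f/5 → f/4.5 → f/4 → f/3.5 → f/3.2 → f/2.8 — 3 1/3 stops opened up (brighter).
ISO: 3200 → 2500 → 2000 → 1600 → 1250 → 1000 — 1 2/3 stops dropped (darker).
Net change so far: 1 2/3 stops brighter. Offset with the shutter speed: 20 → 15 → 13 → 10 → 8 → 6.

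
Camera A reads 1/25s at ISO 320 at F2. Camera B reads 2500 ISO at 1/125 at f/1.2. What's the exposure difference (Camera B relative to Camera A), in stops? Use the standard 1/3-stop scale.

2 stops brighter

Aperture: f/2 → f/1.8 → f/1.6 → f/1.4 → f/1.2 — 1 1/3 stops larger aperture (brighter).
Shutter speed: 1/25 → 1/30 → 1/40 → 1/50 → 1/60 → 1/80 → 1/100 → 1/125 — 2 1/3 stops faster (darker).
ISO: 320 → 400 → 500 → 640 → 800 → 1000 → 1250 → 1600 → 2000 → 2500 — 3 stops raised (brighter).
Net: +1 1/3 −2 1/3 +3 = +2 stops.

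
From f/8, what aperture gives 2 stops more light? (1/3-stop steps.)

f/4

Aperture: f/8 → f/7.1 → f/6.3 → f/5.6 → f/5 → f/4.5 → f/4 — 2 stops larger aperture (brighter).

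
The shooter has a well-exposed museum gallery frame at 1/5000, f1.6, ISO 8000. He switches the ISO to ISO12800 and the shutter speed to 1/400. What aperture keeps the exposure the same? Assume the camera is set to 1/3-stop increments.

ISO: 8000 → 10000 → 12800 — 2/3 stop raised (brighter).
Shutter speed: 1/5000 → 1/4000 → 1/3200 → 1/2500 → 1/2000 → 1/1600 → 1/1250 → 1/1000 → 1/800 → 1/640 → 1/500 → 1/400 — 3 2/3 stops longer (brighter).
Net change so far: 4 1/3 stops brighter. Offset with the aperture: f/1.6 → f/1.8 → f/2 → f/2.2 → f/2.5 → f/2.8 → f/3.2 → f/3.5 → f/4 → f/4.5 → f/5 → f/5.6 → f/6.3 → f/7.1.

f/7.1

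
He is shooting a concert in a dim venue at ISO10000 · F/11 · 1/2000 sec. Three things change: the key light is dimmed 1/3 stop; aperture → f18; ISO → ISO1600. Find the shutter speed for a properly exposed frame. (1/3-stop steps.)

1/100s

Scene light: 1/3 stop darker.
Aperture: f/11 → f/13 → f/14 → f/16 → f/18 — 1 1/3 stops stopped down (darker).
ISO: 10000 → 8000 → 6400 → 5000 → 4000 → 3200 → 2500 → 2000 → 1600 — 2 2/3 stops lower (darker).
Net so far: 4 1/3 stops darker. Shutter speed: 1/2000 → 1/1600 → 1/1250 → 1/1000 → 1/800 → 1/640 → 1/500 → 1/400 → 1/320 → 1/250 → 1/200 → 1/160 → 1/125 → 1/100.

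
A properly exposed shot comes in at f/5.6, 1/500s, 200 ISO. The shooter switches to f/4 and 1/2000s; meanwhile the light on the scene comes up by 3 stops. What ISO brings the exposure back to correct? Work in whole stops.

Scene light: 3 stops brighter.
Aperture: f/5.6 → f/4 — 1 stop wider (brighter).
Shutter speed: 1/500 → 1/1000 → 1/2000 — 2 stops faster (darker).
Net so far: 2 stops brighter. ISO: 200 → 100 → 50.

ISO 50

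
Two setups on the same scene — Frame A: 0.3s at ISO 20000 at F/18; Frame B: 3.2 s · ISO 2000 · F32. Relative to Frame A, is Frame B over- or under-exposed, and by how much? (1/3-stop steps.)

Aperture: f/18 → f/20 → f/22 → f/25 → f/29 → f/32 — 1 2/3 stops narrower (darker).
Shutter speed: 0.3 → 0.4 → 0.5 → 0.6 → 0.8 → 1 → 1.3 → 1.6 → 2 → 2.5 → 3.2 — 3 1/3 stops slower (brighter).
ISO: 20000 → 16000 → 12800 → 10000 → 8000 → 6400 → 5000 → 4000 → 3200 → 2500 → 2000 — 3 1/3 stops dropped (darker).
Net: −1 2/3 +3 1/3 −3 1/3 = −1 2/3 stops.

1 2/3 stops darker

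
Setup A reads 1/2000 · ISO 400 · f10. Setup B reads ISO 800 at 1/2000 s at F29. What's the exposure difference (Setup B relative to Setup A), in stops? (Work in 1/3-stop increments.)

Aperture: f/10 → f/11 → f/13 → f/14 → f/16 → f/18 → f/20 → f/22 → f/25 → f/29 — 3 stops narrower (darker).
Shutter speed: unchanged.
ISO: 400 → 500 → 640 → 800 — 1 stop higher (brighter).
Net: −3 +1 = −2 stops.

2 stops darker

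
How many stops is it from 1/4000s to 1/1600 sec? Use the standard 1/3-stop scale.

1 1/3 stops

1/4000 → 1/3200 → 1/2500 → 1/2000 → 1/1600 — count the steps: 4 third-stops = 1 1/3 stops.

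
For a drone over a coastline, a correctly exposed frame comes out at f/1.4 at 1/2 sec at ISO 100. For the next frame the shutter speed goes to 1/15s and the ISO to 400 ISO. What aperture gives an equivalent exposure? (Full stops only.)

Shutter speed: 1/2 → 1/4 → 1/8 → 1/15 — 3 stops shorter (darker).
ISO: 100 → 200 → 400 — 2 stops raised (brighter).
Net change so far: 1 stop darker. Offset with the aperture: f/1.4 → f/1.0.

f/1.0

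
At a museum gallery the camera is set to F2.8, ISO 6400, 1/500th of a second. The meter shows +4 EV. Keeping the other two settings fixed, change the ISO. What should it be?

ISO 400

Overexposed by 4 stops → need 4 stops darker.
ISO: 6400 → 3200 → 1600 → 800 → 400.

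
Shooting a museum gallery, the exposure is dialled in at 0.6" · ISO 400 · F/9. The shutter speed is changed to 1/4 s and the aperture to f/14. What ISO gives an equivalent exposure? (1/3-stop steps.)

ISO 2500

Shutter speed: 0.6 → 0.5 → 0.4 → 0.3 → 1/4 — 1 1/3 stops shorter (darker).
Aperture: f/9 → f/10 → f/11 → f/13 → f/14 — 1 1/3 stops narrower (darker).
Net change so far: 2 2/3 stops darker. Offset with the ISO: 400 → 500 → 640 → 800 → 1000 → 1250 → 1600 → 2000 → 2500.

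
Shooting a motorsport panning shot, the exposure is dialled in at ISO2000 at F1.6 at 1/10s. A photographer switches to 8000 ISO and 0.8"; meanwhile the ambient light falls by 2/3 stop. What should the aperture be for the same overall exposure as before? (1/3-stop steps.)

f/7.1

Scene light: 2/3 stop darker.
ISO: 2000 → 2500 → 3200 → 4000 → 5000 → 6400 → 8000 — 2 stops raised (brighter).
Shutter speed: 1/10 → 1/8 → 1/6 → 1/5 → 1/4 → 0.3 → 0.4 → 0.5 → 0.6 → 0.8 — 3 stops slower (brighter).
Net so far: 4 1/3 stops brighter. Aperture: f/1.6 → f/1.8 → f/2 → f/2.2 → f/2.5 → f/2.8 → f/3.2 → f/3.5 → f/4 → f/4.5 → f/5 → f/5.6 → f/6.3 → f/7.1.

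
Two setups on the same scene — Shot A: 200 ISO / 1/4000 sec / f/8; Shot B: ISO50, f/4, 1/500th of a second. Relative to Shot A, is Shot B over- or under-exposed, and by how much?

3 stops brighter

Aperture: f/8 → f/5.6 → f/4 — 2 stops opened up (brighter).
Shutter speed: 1/4000 → 1/2000 → 1/1000 → 1/500 — 3 stops slower (brighter).
ISO: 200 → 100 → 50 — 2 stops dropped (darker).
Net: +2 +3 −2 = +3 stops.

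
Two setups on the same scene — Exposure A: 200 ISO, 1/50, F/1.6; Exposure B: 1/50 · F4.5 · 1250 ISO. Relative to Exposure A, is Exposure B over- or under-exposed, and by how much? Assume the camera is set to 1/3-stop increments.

Aperture: f/1.6 → f/1.8 → f/2 → f/2.2 → f/2.5 → f/2.8 → f/3.2 → f/3.5 → f/4 → f/4.5 — 3 stops smaller aperture (darker).
Shutter speed: unchanged.
ISO: 200 → 250 → 320 → 400 → 500 → 640 → 800 → 1000 → 1250 — 2 2/3 stops higher (brighter).
Net: −3 +2 2/3 = −1/3 stops.

1/3 stop darker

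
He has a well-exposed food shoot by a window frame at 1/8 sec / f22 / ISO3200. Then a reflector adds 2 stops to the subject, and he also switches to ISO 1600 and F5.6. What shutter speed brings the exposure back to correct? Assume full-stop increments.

1/250s

Scene light: 2 stops brighter.
ISO: 3200 → 1600 — 1 stop lower (darker).
Aperture: f/22 → f/16 → f/11 → f/8 → f/5.6 — 4 stops opened up (brighter).
Net so far: 5 stops brighter. Shutter speed: 1/8 → 1/15 → 1/30 → 1/60 → 1/125 → 1/250.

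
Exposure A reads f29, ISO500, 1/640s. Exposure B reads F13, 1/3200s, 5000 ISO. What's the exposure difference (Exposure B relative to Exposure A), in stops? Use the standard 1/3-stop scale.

Aperture: f/29 → f/25 → f/22 → f/20 → f/18 → f/16 → f/14 → f/13 — 2 1/3 stops opened up (brighter).
Shutter speed: 1/640 → 1/800 → 1/1000 → 1/1250 → 1/1600 → 1/2000 → 1/2500 → 1/3200 — 2 1/3 stops shorter (darker).
ISO: 500 → 640 → 800 → 1000 → 1250 → 1600 → 2000 → 2500 → 3200 → 4000 → 5000 — 3 1/3 stops higher (brighter).
Net: +2 1/3 −2 1/3 +3 1/3 = +3 1/3 stops.

3 1/3 stops brighter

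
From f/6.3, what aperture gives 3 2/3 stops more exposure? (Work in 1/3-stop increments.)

Aperture: f/6.3 → f/5.6 → f/5 → f/4.5 → f/4 → f/3.5 → f/3.2 → f/2.8 → f/2.5 → f/2.2 → f/2 → f/1.8 — 3 2/3 stops larger aperture (brighter).

f/1.8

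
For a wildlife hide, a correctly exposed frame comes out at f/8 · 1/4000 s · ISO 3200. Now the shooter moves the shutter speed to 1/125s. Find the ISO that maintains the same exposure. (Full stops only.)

Shutter speed: 1/4000 → 1/2000 → 1/1000 → 1/500 → 1/250 → 1/125 — 5 stops slower (brighter).
Need 5 stops darker from the ISO: 3200 → 1600 → 800 → 400 → 200 → 100.

ISO 100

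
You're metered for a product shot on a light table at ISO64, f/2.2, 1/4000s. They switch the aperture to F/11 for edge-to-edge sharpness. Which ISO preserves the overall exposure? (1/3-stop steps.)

Aperture: f/2.2 → f/2.5 → f/2.8 → f/3.2 → f/3.5 → f/4 → f/4.5 → f/5 → f/5.6 → f/6.3 → f/7.1 → f/8 → f/9 → f/10 → f/11 — 4 2/3 stops stopped down (darker).
Need 4 2/3 stops brighter from the ISO: 64 → 80 → 100 → 125 → 160 → 200 → 250 → 320 → 400 → 500 → 640 → 800 → 1000 → 1250 → 1600.

ISO 1600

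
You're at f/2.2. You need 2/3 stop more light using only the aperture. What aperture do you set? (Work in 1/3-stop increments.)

f/1.8

Aperture: f/2.2 → f/2 → f/1.8 — 2/3 stop larger aperture (brighter).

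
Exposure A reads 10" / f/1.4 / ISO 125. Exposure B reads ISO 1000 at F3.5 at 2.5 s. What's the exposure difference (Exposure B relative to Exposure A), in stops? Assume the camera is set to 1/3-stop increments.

Aperture: f/1.4 → f/1.6 → f/1.8 → f/2 → f/2.2 → f/2.5 → f/2.8 → f/3.2 → f/3.5 — 2 2/3 stops smaller aperture (darker).
Shutter speed: 10 → 8 → 6 → 5 → 4 → 3.2 → 2.5 — 2 stops shorter (darker).
ISO: 125 → 160 → 200 → 250 → 320 → 400 → 500 → 640 → 800 → 1000 — 3 stops higher (brighter).
Net: −2 2/3 −2 +3 = −1 2/3 stops.

1 2/3 stops darker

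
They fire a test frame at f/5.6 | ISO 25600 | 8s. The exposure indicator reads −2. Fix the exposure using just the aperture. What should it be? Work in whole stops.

Underexposed by 2 stops → need 2 stops brighter.
Aperture: f/5.6 → f/4 → f/2.8.

f/2.8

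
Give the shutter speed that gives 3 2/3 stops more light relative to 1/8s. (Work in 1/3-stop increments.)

1.6 s

Shutter speed: 1/8 → 1/6 → 1/5 → 1/4 → 0.3 → 0.4 → 0.5 → 0.6 → 0.8 → 1 → 1.3 → 1.6 — 3 2/3 stops slower (brighter).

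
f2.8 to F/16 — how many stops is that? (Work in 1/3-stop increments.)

5 stops

f/2.8 → f/3.2 → f/3.5 → f/4 → f/4.5 → f/5 → f/5.6 → f/6.3 → f/7.1 → f/8 → f/9 → f/10 → f/11 → f/13 → f/14 → f/16 — count the steps: 15 third-stops = 5 stops.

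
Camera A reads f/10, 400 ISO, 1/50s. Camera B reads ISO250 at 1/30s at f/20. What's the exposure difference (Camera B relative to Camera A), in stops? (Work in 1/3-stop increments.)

2 stops darker

Aperture: f/10 → f/11 → f/13 → f/14 → f/16 → f/18 → f/20 — 2 stops stopped down (darker).
Shutter speed: 1/50 → 1/40 → 1/30 — 2/3 stop longer (brighter).
ISO: 400 → 320 → 250 — 2/3 stop dropped (darker).
Net: −2 +2/3 −2/3 = −2 stops.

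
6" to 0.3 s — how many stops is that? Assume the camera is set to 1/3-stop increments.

4 1/3 stops

6 → 5 → 4 → 3.2 → 2.5 → 2 → 1.6 → 1.3 → 1 → 0.8 → 0.6 → 0.5 → 0.4 → 0.3 — count the steps: 13 third-stops = 4 1/3 stops.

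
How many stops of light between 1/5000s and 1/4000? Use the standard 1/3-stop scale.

1/3 stop

1/5000 → 1/4000 — count the steps: 1 third-stops = 1/3 stop.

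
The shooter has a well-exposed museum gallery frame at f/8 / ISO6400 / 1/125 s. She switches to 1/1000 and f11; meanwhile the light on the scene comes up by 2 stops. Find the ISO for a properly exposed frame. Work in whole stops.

Scene light: 2 stops brighter.
Shutter speed: 1/125 → 1/250 → 1/500 → 1/1000 — 3 stops shorter (darker).
Aperture: f/8 → f/11 — 1 stop narrower (darker).
Net so far: 2 stops darker. ISO: 6400 → 12800 → 25600.

ISO 25600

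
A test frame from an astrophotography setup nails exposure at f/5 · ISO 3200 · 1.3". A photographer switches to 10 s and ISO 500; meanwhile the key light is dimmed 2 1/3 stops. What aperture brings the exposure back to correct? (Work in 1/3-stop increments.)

f/2.5

Scene light: 2 1/3 stops darker.
Shutter speed: 1.3 → 1.6 → 2 → 2.5 → 3.2 → 4 → 5 → 6 → 8 → 10 — 3 stops slower (brighter).
ISO: 3200 → 2500 → 2000 → 1600 → 1250 → 1000 → 800 → 640 → 500 — 2 2/3 stops lower (darker).
Net so far: 2 stops darker. Aperture: f/5 → f/4.5 → f/4 → f/3.5 → f/3.2 → f/2.8 → f/2.5.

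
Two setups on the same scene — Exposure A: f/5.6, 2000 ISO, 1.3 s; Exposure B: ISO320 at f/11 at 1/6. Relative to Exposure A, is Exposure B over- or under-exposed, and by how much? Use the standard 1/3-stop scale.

7 2/3 stops darker

Aperture: f/5.6 → f/6.3 → f/7.1 → f/8 → f/9 → f/10 → f/11 — 2 stops narrower (darker).
Shutter speed: 1.3 → 1 → 0.8 → 0.6 → 0.5 → 0.4 → 0.3 → 1/4 → 1/5 → 1/6 — 3 stops shorter (darker).
ISO: 2000 → 1600 → 1250 → 1000 → 800 → 640 → 500 → 400 → 320 — 2 2/3 stops lower (darker).
Net: −2 −3 −2 2/3 = −7 2/3 stops.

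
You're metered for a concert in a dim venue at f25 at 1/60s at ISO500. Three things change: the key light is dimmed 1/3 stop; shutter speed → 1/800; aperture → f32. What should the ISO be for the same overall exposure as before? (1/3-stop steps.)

ISO 12800

Scene light: 1/3 stop darker.
Shutter speed: 1/60 → 1/80 → 1/100 → 1/125 → 1/160 → 1/200 → 1/250 → 1/320 → 1/400 → 1/500 → 1/640 → 1/800 — 3 2/3 stops shorter (darker).
Aperture: f/25 → f/29 → f/32 — 2/3 stop narrower (darker).
Net so far: 4 2/3 stops darker. ISO: 500 → 640 → 800 → 1000 → 1250 → 1600 → 2000 → 2500 → 3200 → 4000 → 5000 → 6400 → 8000 → 10000 → 12800.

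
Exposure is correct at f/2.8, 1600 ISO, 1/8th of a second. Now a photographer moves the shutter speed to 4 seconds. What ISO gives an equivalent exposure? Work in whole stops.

Shutter speed: 1/8 → 1/4 → 1/2 → 1 → 2 → 4 — 5 stops longer (brighter).
Need 5 stops darker from the ISO: 1600 → 800 → 400 → 200 → 100 → 50.

ISO 50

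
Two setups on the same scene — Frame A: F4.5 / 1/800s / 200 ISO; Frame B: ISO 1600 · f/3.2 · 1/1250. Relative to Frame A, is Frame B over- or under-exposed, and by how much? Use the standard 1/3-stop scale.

3 1/3 stops brighter

Aperture: f/4.5 → f/4 → f/3.5 → f/3.2 — 1 stop larger aperture (brighter).
Shutter speed: 1/800 → 1/1000 → 1/1250 — 2/3 stop faster (darker).
ISO: 200 → 250 → 320 → 400 → 500 → 640 → 800 → 1000 → 1250 → 1600 — 3 stops higher (brighter).
Net: +1 −2/3 +3 = +3 1/3 stops.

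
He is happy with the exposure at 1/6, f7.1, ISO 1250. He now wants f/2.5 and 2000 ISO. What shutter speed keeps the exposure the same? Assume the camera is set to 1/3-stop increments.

Aperture: f/7.1 → f/6.3 → f/5.6 → f/5 → f/4.5 → f/4 → f/3.5 → f/3.2 → f/2.8 → f/2.5 — 3 stops opened up (brighter).
ISO: 1250 → 1600 → 2000 — 2/3 stop higher (brighter).
Net change so far: 3 2/3 stops brighter. Offset with the shutter speed: 1/6 → 1/8 → 1/10 → 1/13 → 1/15 → 1/20 → 1/25 → 1/30 → 1/40 → 1/50 → 1/60 → 1/80.

1/80s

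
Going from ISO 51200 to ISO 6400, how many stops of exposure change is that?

3 stops

51200 → 25600 → 12800 → 6400 — count the steps: 3 stops.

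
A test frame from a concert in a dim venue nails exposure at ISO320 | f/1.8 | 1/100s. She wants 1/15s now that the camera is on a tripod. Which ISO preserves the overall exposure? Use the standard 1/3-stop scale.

Shutter speed: 1/100 → 1/80 → 1/60 → 1/50 → 1/40 → 1/30 → 1/25 → 1/20 → 1/15 — 2 2/3 stops slower (brighter).
Need 2 2/3 stops darker from the ISO: 320 → 250 → 200 → 160 → 125 → 100 → 80 → 64 → 50.

ISO 50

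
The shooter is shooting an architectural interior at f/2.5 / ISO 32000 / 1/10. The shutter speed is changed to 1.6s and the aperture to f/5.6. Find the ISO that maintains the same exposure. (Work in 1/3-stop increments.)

ISO 10000

Shutter speed: 1/10 → 1/8 → 1/6 → 1/5 → 1/4 → 0.3 → 0.4 → 0.5 → 0.6 → 0.8 → 1 → 1.3 → 1.6 — 4 stops longer (brighter).
Aperture: f/2.5 → f/2.8 → f/3.2 → f/3.5 → f/4 → f/4.5 → f/5 → f/5.6 — 2 1/3 stops stopped down (darker).
Net change so far: 1 2/3 stops brighter. Offset with the ISO: 32000 → 25600 → 20000 → 16000 → 12800 → 10000.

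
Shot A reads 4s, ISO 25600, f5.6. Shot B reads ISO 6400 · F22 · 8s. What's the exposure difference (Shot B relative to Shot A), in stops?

Aperture: f/5.6 → f/8 → f/11 → f/16 → f/22 — 4 stops stopped down (darker).
Shutter speed: 4 → 8 — 1 stop slower (brighter).
ISO: 25600 → 12800 → 6400 — 2 stops lower (darker).
Net: −4 +1 −2 = −5 stops.

5 stops darker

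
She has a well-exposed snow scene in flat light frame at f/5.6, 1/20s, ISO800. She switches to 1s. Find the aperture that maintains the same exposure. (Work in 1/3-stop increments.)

Shutter speed: 1/20 → 1/15 → 1/13 → 1/10 → 1/8 → 1/6 → 1/5 → 1/4 → 0.3 → 0.4 → 0.5 → 0.6 → 0.8 → 1 — 4 1/3 stops slower (brighter).
Need 4 1/3 stops darker from the aperture: f/5.6 → f/6.3 → f/7.1 → f/8 → f/9 → f/10 → f/11 → f/13 → f/14 → f/16 → f/18 → f/20 → f/22 → f/25.

f/25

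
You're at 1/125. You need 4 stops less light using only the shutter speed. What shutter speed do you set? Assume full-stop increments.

1/2000s

Shutter speed: 1/125 → 1/250 → 1/500 → 1/1000 → 1/2000 — 4 stops faster (darker).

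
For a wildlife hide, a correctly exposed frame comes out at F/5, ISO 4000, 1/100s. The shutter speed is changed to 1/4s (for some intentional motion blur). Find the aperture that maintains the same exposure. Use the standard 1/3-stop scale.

f/25

Shutter speed: 1/100 → 1/80 → 1/60 → 1/50 → 1/40 → 1/30 → 1/25 → 1/20 → 1/15 → 1/13 → 1/10 → 1/8 → 1/6 → 1/5 → 1/4 — 4 2/3 stops slower (brighter).
Need 4 2/3 stops darker from the aperture: f/5 → f/5.6 → f/6.3 → f/7.1 → f/8 → f/9 → f/10 → f/11 → f/13 → f/14 → f/16 → f/18 → f/20 → f/22 → f/25.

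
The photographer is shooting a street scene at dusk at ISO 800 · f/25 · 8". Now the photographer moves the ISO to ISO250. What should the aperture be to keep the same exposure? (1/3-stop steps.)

f/14

ISO: 800 → 640 → 500 → 400 → 320 → 250 — 1 2/3 stops lower (darker).
Need 1 2/3 stops brighter from the aperture: f/25 → f/22 → f/20 → f/18 → f/16 → f/14.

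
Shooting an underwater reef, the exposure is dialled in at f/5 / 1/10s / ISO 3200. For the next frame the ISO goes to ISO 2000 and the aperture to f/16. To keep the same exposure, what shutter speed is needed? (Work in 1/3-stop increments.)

1.6 s

ISO: 3200 → 2500 → 2000 — 2/3 stop dropped (darker).
Aperture: f/5 → f/5.6 → f/6.3 → f/7.1 → f/8 → f/9 → f/10 → f/11 → f/13 → f/14 → f/16 — 3 1/3 stops smaller aperture (darker).
Net change so far: 4 stops darker. Offset with the shutter speed: 1/10 → 1/8 → 1/6 → 1/5 → 1/4 → 0.3 → 0.4 → 0.5 → 0.6 → 0.8 → 1 → 1.3 → 1.6.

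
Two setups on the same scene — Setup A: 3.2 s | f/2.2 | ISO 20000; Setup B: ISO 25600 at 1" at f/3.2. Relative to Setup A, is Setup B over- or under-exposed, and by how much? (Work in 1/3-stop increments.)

2 1/3 stops darker

Aperture: f/2.2 → f/2.5 → f/2.8 → f/3.2 — 1 stop narrower (darker).
Shutter speed: 3.2 → 2.5 → 2 → 1.6 → 1.3 → 1 — 1 2/3 stops faster (darker).
ISO: 20000 → 25600 — 1/3 stop higher (brighter).
Net: −1 −1 2/3 +1/3 = −2 1/3 stops.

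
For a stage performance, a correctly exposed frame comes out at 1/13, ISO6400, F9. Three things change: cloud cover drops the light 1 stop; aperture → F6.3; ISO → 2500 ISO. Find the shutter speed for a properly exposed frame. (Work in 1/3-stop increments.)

1/5s

Scene light: 1 stop darker.
Aperture: f/9 → f/8 → f/7.1 → f/6.3 — 1 stop wider (brighter).
ISO: 6400 → 5000 → 4000 → 3200 → 2500 — 1 1/3 stops dropped (darker).
Net so far: 1 1/3 stops darker. Shutter speed: 1/13 → 1/10 → 1/8 → 1/6 → 1/5.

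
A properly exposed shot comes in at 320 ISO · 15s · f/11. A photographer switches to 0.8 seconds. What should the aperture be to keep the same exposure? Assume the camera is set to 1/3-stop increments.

Shutter speed: 15 → 13 → 10 → 8 → 6 → 5 → 4 → 3.2 → 2.5 → 2 → 1.6 → 1.3 → 1 → 0.8 — 4 1/3 stops shorter (darker).
Need 4 1/3 stops brighter from the aperture: f/11 → f/10 → f/9 → f/8 → f/7.1 → f/6.3 → f/5.6 → f/5 → f/4.5 → f/4 → f/3.5 → f/3.2 → f/2.8 → f/2.5.

f/2.5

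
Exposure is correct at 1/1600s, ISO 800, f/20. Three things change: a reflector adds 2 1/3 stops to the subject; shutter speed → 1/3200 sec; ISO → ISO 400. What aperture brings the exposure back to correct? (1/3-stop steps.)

f/22

Scene light: 2 1/3 stops brighter.
Shutter speed: 1/1600 → 1/2000 → 1/2500 → 1/3200 — 1 stop shorter (darker).
ISO: 800 → 640 → 500 → 400 — 1 stop lower (darker).
Net so far: 1/3 stop brighter. Aperture: f/20 → f/22.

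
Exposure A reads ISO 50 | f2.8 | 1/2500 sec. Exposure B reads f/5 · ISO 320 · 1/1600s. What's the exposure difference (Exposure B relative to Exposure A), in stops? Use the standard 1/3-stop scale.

Aperture: f/2.8 → f/3.2 → f/3.5 → f/4 → f/4.5 → f/5 — 1 2/3 stops smaller aperture (darker).
Shutter speed: 1/2500 → 1/2000 → 1/1600 — 2/3 stop longer (brighter).
ISO: 50 → 64 → 80 → 100 → 125 → 160 → 200 → 250 → 320 — 2 2/3 stops higher (brighter).
Net: −1 2/3 +2/3 +2 2/3 = +1 2/3 stops.

1 2/3 stops brighter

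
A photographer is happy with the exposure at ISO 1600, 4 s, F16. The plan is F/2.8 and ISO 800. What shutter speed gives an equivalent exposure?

Aperture: f/16 → f/11 → f/8 → f/5.6 → f/4 → f/2.8 — 5 stops opened up (brighter).
ISO: 1600 → 800 — 1 stop dropped (darker).
Net change so far: 4 stops brighter. Offset with the shutter speed: 4 → 2 → 1 → 1/2 → 1/4.

1/4s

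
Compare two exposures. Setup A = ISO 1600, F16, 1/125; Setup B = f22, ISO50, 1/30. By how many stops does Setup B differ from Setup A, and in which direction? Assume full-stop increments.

Aperture: f/16 → f/22 — 1 stop smaller aperture (darker).
Shutter speed: 1/125 → 1/60 → 1/30 — 2 stops longer (brighter).
ISO: 1600 → 800 → 400 → 200 → 100 → 50 — 5 stops dropped (darker).
Net: −1 +2 −5 = −4 stops.

4 stops darker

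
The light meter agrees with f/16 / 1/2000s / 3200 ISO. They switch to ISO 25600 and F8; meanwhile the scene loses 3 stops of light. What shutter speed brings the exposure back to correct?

Scene light: 3 stops darker.
ISO: 3200 → 6400 → 12800 → 25600 — 3 stops raised (brighter).
Aperture: f/16 → f/11 → f/8 — 2 stops wider (brighter).
Net so far: 2 stops brighter. Shutter speed: 1/2000 → 1/4000 → 1/8000.

1/8000s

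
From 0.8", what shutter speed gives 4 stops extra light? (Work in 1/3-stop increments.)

Shutter speed: 0.8 → 1 → 1.3 → 1.6 → 2 → 2.5 → 3.2 → 4 → 5 → 6 → 8 → 10 → 13 — 4 stops longer (brighter).

13 s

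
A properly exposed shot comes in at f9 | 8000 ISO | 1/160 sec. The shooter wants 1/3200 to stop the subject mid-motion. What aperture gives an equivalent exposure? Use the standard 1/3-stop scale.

f/2

Shutter speed: 1/160 → 1/200 → 1/250 → 1/320 → 1/400 → 1/500 → 1/640 → 1/800 → 1/1000 → 1/1250 → 1/1600 → 1/2000 → 1/2500 → 1/3200 — 4 1/3 stops faster (darker).
Need 4 1/3 stops brighter from the aperture: f/9 → f/8 → f/7.1 → f/6.3 → f/5.6 → f/5 → f/4.5 → f/4 → f/3.5 → f/3.2 → f/2.8 → f/2.5 → f/2.2 → f/2.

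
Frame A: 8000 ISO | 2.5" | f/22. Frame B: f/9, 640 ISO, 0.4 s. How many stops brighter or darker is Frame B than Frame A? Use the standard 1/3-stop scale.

Aperture: f/22 → f/20 → f/18 → f/16 → f/14 → f/13 → f/11 → f/10 → f/9 — 2 2/3 stops larger aperture (brighter).
Shutter speed: 2.5 → 2 → 1.6 → 1.3 → 1 → 0.8 → 0.6 → 0.5 → 0.4 — 2 2/3 stops faster (darker).
ISO: 8000 → 6400 → 5000 → 4000 → 3200 → 2500 → 2000 → 1600 → 1250 → 1000 → 800 → 640 — 3 2/3 stops lower (darker).
Net: +2 2/3 −2 2/3 −3 2/3 = −3 2/3 stops.

3 2/3 stops darker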